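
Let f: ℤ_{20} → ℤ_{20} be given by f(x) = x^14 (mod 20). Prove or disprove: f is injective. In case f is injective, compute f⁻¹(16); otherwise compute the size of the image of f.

f(4): Repeated squaring mod 20: 4^1 ≡ 4, 4^2 ≡ 4² = 16, 4^4 ≡ 16² = 256 ≡ 16, 4^8 ≡ 16² = 256 ≡ 16. Since 14 = 8 + 4 + 2, 4^14 ≡ 16·16·16: 16·16 = 256 ≡ 16, then 16·16 = 256 ≡ 16. So 4^14 ≡ 16 (mod 20).
f(6): Repeated squaring mod 20: 6^1 ≡ 6, 6^2 ≡ 6² = 36 ≡ 16, 6^4 ≡ 16² = 256 ≡ 16, 6^8 ≡ 16² = 256 ≡ 16. Since 14 = 8 + 4 + 2, 6^14 ≡ 16·16·16: 16·16 = 256 ≡ 16, then 16·16 = 256 ≡ 16. So 6^14 ≡ 16 (mod 20).
So f(4) = f(6) = 16 while 4 ≠ 6, so f is not injective.
Since f is not injective, we determine |image(f)|. Computing x^14 mod 20 for each x (by repeated squaring, reducing mod 20 at every step), the values f(0), f(1), …, f(19) are: 0, 1, 4, 9, 16, 5, 16, 9, 4, 1, 0, 1, 4, 9, 16, 5, 16, 9, 4, 1.
The distinct values are {0, 1, 4, 5, 9, 16}; there are 6 of them.

6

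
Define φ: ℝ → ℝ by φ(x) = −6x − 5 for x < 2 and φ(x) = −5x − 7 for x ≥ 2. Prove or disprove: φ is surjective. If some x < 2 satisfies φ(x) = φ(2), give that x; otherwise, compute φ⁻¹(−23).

Both pieces are strictly decreasing (slopes −6 and −5), so each is injective on its own interval.
The left piece maps (−∞, 2) onto (−17, ∞); the right piece maps [2, ∞) onto (−∞, −17].
These images together cover ℝ, so φ is surjective.
Because the two images are disjoint, no x < 2 has φ(x) = φ(2), so we compute φ⁻¹(−23): −23 lies in (−∞, −17], so solve −5x − 7 = −23: x = (−23 + 7)/(−5) = 16/5.

16/5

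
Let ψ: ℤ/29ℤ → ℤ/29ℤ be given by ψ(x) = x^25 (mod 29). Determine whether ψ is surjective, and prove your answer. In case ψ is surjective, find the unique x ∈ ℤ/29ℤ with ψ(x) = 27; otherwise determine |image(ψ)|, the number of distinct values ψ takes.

Since 29 is prime, the nonzero elements of ℤ/29ℤ form a cyclic group of order 28.
As gcd(25, 28) = 1, raising to the 25th power is a bijection on this group: if a^25 ≡ b^25 then (ab^{−1})^25 = 1, and the only element of order dividing gcd(25, 28) = 1 is 1, so a = b.
With ψ(0) = 0 this makes ψ injective on all of ℤ/29ℤ, hence bijective (finite equal-size domain and codomain). In particular ψ is surjective.
Since ψ is surjective, we find the preimage of 27. The inverse of x ↦ x^25 on (ℤ/29ℤ)^× is x ↦ x^9, because 25·9 = 225 = 8·28 + 1 ≡ 1 (mod 28) and x^{28} = 1 for x ≠ 0 (Fermat). So ψ⁻¹(27) = 27^9 mod 29.
Repeated squaring mod 29: 27^1 ≡ 27, 27^2 ≡ 27² = 729 ≡ 4, 27^4 ≡ 4² = 16, 27^8 ≡ 16² = 256 ≡ 24. Since 9 = 8 + 1, 27^9 ≡ 24·27: 24·27 = 648 ≡ 10. So 27^9 ≡ 10 (mod 29).
Hence ψ⁻¹(27) = 10.

10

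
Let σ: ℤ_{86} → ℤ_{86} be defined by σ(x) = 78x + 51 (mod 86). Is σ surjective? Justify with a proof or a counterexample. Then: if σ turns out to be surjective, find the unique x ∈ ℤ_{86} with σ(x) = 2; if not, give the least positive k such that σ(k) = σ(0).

43

Recall: surjectivity means every element of the codomain has a preimage under σ.
Since gcd(78, 86) = 2, we have 78x ≡ 0 (mod 2) for all x, so σ(x) ≡ 1 (mod 2).
But 0 ≢ 1 (mod 2), so 0 ∈ ℤ_{86} has no preimage. Hence σ is not surjective.
Since σ is not surjective, we find the least positive k with σ(k) = σ(0): this means 78k ≡ 0 (mod 86), i.e. 86 ∣ 78k. Since gcd(78, 86) = 2, dividing through by 2 this holds exactly when 43 ∣ 39k, and as gcd(39, 43) = 1, exactly when 43 ∣ k.
The smallest positive such k is 43.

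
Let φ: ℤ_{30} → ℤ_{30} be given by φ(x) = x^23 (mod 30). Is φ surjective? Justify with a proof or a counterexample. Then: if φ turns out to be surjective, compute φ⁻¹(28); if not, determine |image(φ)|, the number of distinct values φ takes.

Computing x^23 mod 30 for each x (by repeated squaring, reducing mod 30 at every step), the values φ(0), φ(1), …, φ(29) are: 0, 1, 8, 27, 4, 5, 6, 13, 2, 9, 10, 11, 18, 7, 14, 15, 16, 23, 12, 19, 20, 21, 28, 17, 24, 25, 26, 3, 22, 29.
Every element of ℤ_{30} appears exactly once in this list, so φ is a bijection, and in particular surjective.
Since φ is surjective, we read off the preimage of 28 from the same table: φ(22) = 28, so φ⁻¹(28) = 22.

22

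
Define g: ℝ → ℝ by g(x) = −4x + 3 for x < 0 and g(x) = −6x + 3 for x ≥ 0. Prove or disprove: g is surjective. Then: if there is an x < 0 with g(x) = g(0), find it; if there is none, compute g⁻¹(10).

-7/4

Both pieces are strictly decreasing (slopes −4 and −6), so each is injective on its own interval.
The left piece maps (−∞, 0) onto (3, ∞); the right piece maps [0, ∞) onto (−∞, 3].
These images together cover ℝ, so g is surjective.
Because the two images are disjoint, no x < 0 has g(x) = g(0), so we compute g⁻¹(10): 10 lies in (3, ∞), so solve −4x + 3 = 10: x = (10 − 3)/(−4) = −7/4.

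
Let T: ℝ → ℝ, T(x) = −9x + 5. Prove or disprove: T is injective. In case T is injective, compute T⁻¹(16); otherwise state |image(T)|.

Suppose T(u) = T(v). Then −9u + 5 = −9v + 5, hence −9u = −9v, so u = v.
Hence T is injective.
Since T is injective, we compute T⁻¹(16) = (16 − 5)/(−9) = −11/9.

-11/9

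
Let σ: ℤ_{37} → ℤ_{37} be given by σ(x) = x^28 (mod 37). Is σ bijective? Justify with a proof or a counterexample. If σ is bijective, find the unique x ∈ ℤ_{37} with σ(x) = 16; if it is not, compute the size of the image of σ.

σ(1) = 1^28 = 1.
σ(6): Repeated squaring mod 37: 6^1 ≡ 6, 6^2 ≡ 6² = 36, 6^4 ≡ 36² = 1296 ≡ 1, 6^8 ≡ 1² = 1, 6^16 ≡ 1² = 1. Since 28 = 16 + 8 + 4, 6^28 ≡ 1·1·1: 1·1 = 1, then 1·1 = 1. So 6^28 ≡ 1 (mod 37).
So σ(1) = σ(6) = 1 while 1 ≠ 6, thus σ is not injective, hence not bijective.
Since σ is not bijective, we determine |image(σ)|. Computing x^28 mod 37 for each x (by repeated squaring, reducing mod 37 at every step), the values σ(0), σ(1), …, σ(36) are: 0, 1, 12, 34, 33, 7, 1, 7, 26, 9, 10, 26, 12, 33, 10, 16, 16, 9, 34, 34, 9, 16, 16, 10, 33, 12, 26, 10, 9, 26, 7, 1, 7, 33, 34, 12, 1.
The distinct values are {0, 1, 7, 9, 10, 12, 16, 26, 33, 34}; there are 10 of them.

10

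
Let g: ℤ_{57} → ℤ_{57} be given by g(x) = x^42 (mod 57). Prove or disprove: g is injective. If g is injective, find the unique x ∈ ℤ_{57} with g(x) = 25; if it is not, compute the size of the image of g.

g(2): Repeated squaring mod 57: 2^1 ≡ 2, 2^2 ≡ 2² = 4, 2^4 ≡ 4² = 16, 2^8 ≡ 16² = 256 ≡ 28, 2^16 ≡ 28² = 784 ≡ 43, 2^32 ≡ 43² = 1849 ≡ 25. Since 42 = 32 + 8 + 2, 2^42 ≡ 25·28·4: 25·28 = 700 ≡ 16, then 16·4 = 64 ≡ 7. So 2^42 ≡ 7 (mod 57).
g(5): Repeated squaring mod 57: 5^1 ≡ 5, 5^2 ≡ 5² = 25, 5^4 ≡ 25² = 625 ≡ 55, 5^8 ≡ 55² = 3025 ≡ 4, 5^16 ≡ 4² = 16, 5^32 ≡ 16² = 256 ≡ 28. Since 42 = 32 + 8 + 2, 5^42 ≡ 28·4·25: 28·4 = 112 ≡ 55, then 55·25 = 1375 ≡ 7. So 5^42 ≡ 7 (mod 57).
So g(2) = g(5) = 7 while 2 ≠ 5, so g is not injective.
Since g is not injective, we determine |image(g)|. Computing x^42 mod 57 for each x (by repeated squaring, reducing mod 57 at every step), the values g(0), g(1), …, g(56) are: 0, 1, 7, 45, 49, 7, 30, 1, 1, 30, 49, 1, 39, 49, 7, 30, 7, 7, 39, 19, 1, 45, 7, 49, 45, 49, 1, 39, 49, 49, 39, 1, 49, 45, 49, 7, 45, 1, 19, 39, 7, 7, 30, 7, 49, 39, 1, 49, 30, 1, 1, 30, 7, 49, 45, 7, 1.
The distinct values are {0, 1, 7, 19, 30, 39, 45, 49}; there are 8 of them.

8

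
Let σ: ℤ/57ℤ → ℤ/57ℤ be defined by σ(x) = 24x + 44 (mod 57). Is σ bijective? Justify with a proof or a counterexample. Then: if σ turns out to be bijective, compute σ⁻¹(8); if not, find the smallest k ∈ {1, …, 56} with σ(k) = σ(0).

We have gcd(24, 57) = 3 > 1. Taking x_1 = 0 and x_2 = 19: σ(0) = 44 and σ(19) = 24·19 + 44 = 500 ≡ 44 (mod 57).
So σ(0) = σ(19) while 0 ≠ 19, hence σ is not injective, hence not bijective.
Since σ is not bijective, we find the least positive k with σ(k) = σ(0): this means 24k ≡ 0 (mod 57), i.e. 57 ∣ 24k. Since gcd(24, 57) = 3, dividing through by 3 this holds exactly when 19 ∣ 8k, and as gcd(8, 19) = 1, exactly when 19 ∣ k.
The smallest positive such k is 19.

19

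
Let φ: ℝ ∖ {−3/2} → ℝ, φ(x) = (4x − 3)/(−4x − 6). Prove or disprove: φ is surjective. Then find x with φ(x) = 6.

-33/28

If φ(x) = −1, cross-multiplying gives −4(4x − 3) = 4(−4x − 6), which simplifies to 12 = −24 — false.  So −1 has no preimage and φ is not surjective.
Solving φ(x) = 6: cross-multiplying gives 4x − 3 = 6(−4x − 6), which rearranges to 28x = −33, so x = −33/28.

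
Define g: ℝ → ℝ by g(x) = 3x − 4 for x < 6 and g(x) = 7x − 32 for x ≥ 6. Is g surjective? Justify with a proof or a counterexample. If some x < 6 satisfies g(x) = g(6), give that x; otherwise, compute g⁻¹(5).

Both pieces are strictly increasing (slopes 3 and 7), so each is injective on its own interval.
The left piece maps (−∞, 6) onto (−∞, 14); the right piece maps [6, ∞) onto [10, ∞).
The union (−∞, 14) ∪ [10, ∞) covers ℝ, so g is surjective.
For the follow-up: the images overlap, so an x < 6 with g(x) = g(6) exists. g(6) = 10; solving 3x − 4 = 10 for x < 6 gives x = (10 + 4)/3 = 14/3.

14/3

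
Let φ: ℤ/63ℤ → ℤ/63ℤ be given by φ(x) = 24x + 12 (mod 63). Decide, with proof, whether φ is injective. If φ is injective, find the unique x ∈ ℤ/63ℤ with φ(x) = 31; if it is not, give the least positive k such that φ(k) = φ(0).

By definition, injectivity means: for all a, b in the domain, φ(a) = φ(b) implies a = b.
We have gcd(24, 63) = 3 > 1. Taking a = 0 and b = 21: φ(0) = 12 and φ(21) = 24·21 + 12 = 516 ≡ 12 (mod 63).
So φ(0) = φ(21) while 0 ≠ 21, therefore φ is not injective.
Since φ is not injective, we find the least positive k with φ(k) = φ(0): this means 24k ≡ 0 (mod 63), i.e. 63 ∣ 24k. Since gcd(24, 63) = 3, dividing through by 3 this holds exactly when 21 ∣ 8k, and as gcd(8, 21) = 1, exactly when 21 ∣ k.
The smallest positive such k is 21.

21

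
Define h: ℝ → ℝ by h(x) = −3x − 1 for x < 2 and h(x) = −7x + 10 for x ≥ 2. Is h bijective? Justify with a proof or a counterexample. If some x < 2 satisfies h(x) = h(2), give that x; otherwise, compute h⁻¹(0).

Both pieces are strictly decreasing (slopes −3 and −7), so each is injective on its own interval.
The left piece maps (−∞, 2) onto (−7, ∞); the right piece maps [2, ∞) onto (−∞, −4].
These images overlap. In particular h(2) = −4 (right piece), and solving −3x − 1 = −4 on the left piece gives x = 1 < 2.
So h(1) = h(2) with 1 ≠ 2, and h is not injective, hence not bijective. This x = 1 is the requested value below 2.

1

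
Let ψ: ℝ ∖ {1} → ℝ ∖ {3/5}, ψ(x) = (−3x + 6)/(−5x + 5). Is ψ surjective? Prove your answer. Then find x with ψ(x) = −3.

For any y ≠ 3/5, solving y(−5x + 5) = −3x + 6 for x gives a well-defined x ≠ 1. So ψ is surjective.
Solving ψ(x) = −3: cross-multiplying gives −3x + 6 = −3(−5x + 5), which rearranges to −18x = −21, so x = 7/6.

7/6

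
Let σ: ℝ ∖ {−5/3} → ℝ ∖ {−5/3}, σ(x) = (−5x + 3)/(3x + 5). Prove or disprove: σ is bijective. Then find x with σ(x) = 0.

Suppose σ(a) = σ(b). Cross-multiplying: (−5a + 3)(3b + 5) = (−5b + 3)(3a + 5).
Expanding both sides and cancelling the symmetric terms leaves −34·(a − b) = 0. Since −34 ≠ 0, a = b. So σ is injective.
For any y ≠ −5/3, solving y(3x + 5) = −5x + 3 for x gives a well-defined x ≠ −5/3. So σ is surjective.
So σ is bijective.
Solving σ(x) = 0: cross-multiplying gives −5x + 3 = 0(3x + 5), which rearranges to −5x = −3, so x = 3/5.

3/5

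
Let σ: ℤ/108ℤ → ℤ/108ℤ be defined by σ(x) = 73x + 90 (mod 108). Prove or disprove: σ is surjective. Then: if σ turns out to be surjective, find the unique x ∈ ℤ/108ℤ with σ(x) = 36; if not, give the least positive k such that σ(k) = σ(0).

54

Since gcd(73, 108) = 1, 73 is invertible modulo 108. Euclid's algorithm: 108 = 1·73 + 35, 73 = 2·35 + 3, 35 = 11·3 + 2, 3 = 1·2 + 1; back-substituting gives 1 = 37·73 − 25·108, so 73⁻¹ ≡ 37 (mod 108).
For any y ∈ ℤ/108ℤ, x = 37(y − 90) mod 108 satisfies σ(x) = 73·37(y − 90) + 90 ≡ y (since 73·37 ≡ 1 mod 108). So every y has a preimage.
Therefore σ is surjective.
Since σ is surjective, we find σ⁻¹(36): we need 73x ≡ 36 − 90 ≡ 54 (mod 108). Using 73⁻¹ = 37: x ≡ 37·54 = 1998 = 18·108 + 54, so x = 54.
Check: σ(54) = 73·54 + 90 = 4032 = 37·108 + 36 ≡ 36 (mod 108).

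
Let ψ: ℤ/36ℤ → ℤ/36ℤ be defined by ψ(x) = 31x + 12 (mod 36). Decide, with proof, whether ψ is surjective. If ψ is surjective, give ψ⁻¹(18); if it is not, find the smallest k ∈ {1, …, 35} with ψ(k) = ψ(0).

Since gcd(31, 36) = 1, 31 is invertible modulo 36. Euclid's algorithm: 36 = 1·31 + 5, 31 = 6·5 + 1; back-substituting gives 1 = 7·31 − 6·36, so 31⁻¹ ≡ 7 (mod 36).
Then y ↦ 7(y − 12) is a two-sided inverse to ψ, so every y ∈ ℤ/36ℤ has a preimage.
Hence ψ is surjective.
Since ψ is surjective, we compute ψ⁻¹(18): solve 31x + 12 ≡ 18 (mod 36), i.e. 31x ≡ 6 (mod 36).
Multiplying by 31⁻¹ = 7 gives x ≡ 7·6 = 42 = 1·36 + 6 ≡ 6 (mod 36).
Check: ψ(6) = 31·6 + 12 = 198 = 5·36 + 18 ≡ 18 (mod 36).

6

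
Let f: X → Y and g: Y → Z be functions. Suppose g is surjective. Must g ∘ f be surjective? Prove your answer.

No. Take X = {1}, Y = Z = {1, 2, 3, 4, 5, 6}, f(1) = 1, and g = identity (surjective).
Then (g ∘ f)(1) = 1, and 6 ∈ Z has no preimage under g ∘ f, so g ∘ f is not surjective.

not surjective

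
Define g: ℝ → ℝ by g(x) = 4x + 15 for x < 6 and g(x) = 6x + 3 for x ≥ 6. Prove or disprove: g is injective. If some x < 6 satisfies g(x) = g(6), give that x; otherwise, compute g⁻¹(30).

15/4

Both pieces are strictly increasing (slopes 4 and 6), so each is injective on its own interval.
The left piece maps (−∞, 6) onto (−∞, 39); the right piece maps [6, ∞) onto [39, ∞).
These images are disjoint, so no value is attained by both pieces. Therefore g is injective.
Because the two images are disjoint, no x < 6 has g(x) = g(6), so we compute g⁻¹(30): 30 lies in (−∞, 39), so solve 4x + 15 = 30: x = (30 − 15)/4 = 15/4.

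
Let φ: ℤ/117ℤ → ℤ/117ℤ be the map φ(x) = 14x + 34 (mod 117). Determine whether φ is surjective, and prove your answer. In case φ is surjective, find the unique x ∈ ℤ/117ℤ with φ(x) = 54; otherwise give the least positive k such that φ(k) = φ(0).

85

Since gcd(14, 117) = 1, 14 is invertible modulo 117. Euclid's algorithm: 117 = 8·14 + 5, 14 = 2·5 + 4, 5 = 1·4 + 1; back-substituting gives 1 = 92·14 − 11·117, so 14⁻¹ ≡ 92 (mod 117).
Then y ↦ 92(y − 34) is a two-sided inverse to φ, so every y ∈ ℤ/117ℤ has a preimage.
Thus φ is surjective.
Since φ is surjective, we find φ⁻¹(54): we need 14x ≡ 54 − 34 ≡ 20 (mod 117). Using 14⁻¹ = 92: x ≡ 92·20 = 1840 = 15·117 + 85, so x = 85.
Check: φ(85) = 14·85 + 34 = 1224 = 10·117 + 54 ≡ 54 (mod 117).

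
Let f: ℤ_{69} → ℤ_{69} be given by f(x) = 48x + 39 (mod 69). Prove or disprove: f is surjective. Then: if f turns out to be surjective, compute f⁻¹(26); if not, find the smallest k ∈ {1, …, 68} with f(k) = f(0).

Since gcd(48, 69) = 3, we have 48x ≡ 0 (mod 3) for all x, so f(x) ≡ 0 (mod 3).
But 1 ≢ 0 (mod 3), so 1 ∈ ℤ_{69} has no preimage. Thus f is not surjective.
Since f is not surjective, we find the least positive k with f(k) = f(0): this means 48k ≡ 0 (mod 69), i.e. 69 ∣ 48k. Since gcd(48, 69) = 3, dividing through by 3 this holds exactly when 23 ∣ 16k, and as gcd(16, 23) = 1, exactly when 23 ∣ k.
The smallest positive such k is 23.

23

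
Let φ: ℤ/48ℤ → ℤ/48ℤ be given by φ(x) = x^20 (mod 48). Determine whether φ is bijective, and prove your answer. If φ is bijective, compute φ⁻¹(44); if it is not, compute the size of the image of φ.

4

φ(2): Repeated squaring mod 48: 2^1 ≡ 2, 2^2 ≡ 2² = 4, 2^4 ≡ 4² = 16, 2^8 ≡ 16² = 256 ≡ 16, 2^16 ≡ 16² = 256 ≡ 16. Since 20 = 16 + 4, 2^20 ≡ 16·16: 16·16 = 256 ≡ 16. So 2^20 ≡ 16 (mod 48).
φ(4): Repeated squaring mod 48: 4^1 ≡ 4, 4^2 ≡ 4² = 16, 4^4 ≡ 16² = 256 ≡ 16, 4^8 ≡ 16² = 256 ≡ 16, 4^16 ≡ 16² = 256 ≡ 16. Since 20 = 16 + 4, 4^20 ≡ 16·16: 16·16 = 256 ≡ 16. So 4^20 ≡ 16 (mod 48).
So φ(2) = φ(4) = 16 while 2 ≠ 4, so φ is not injective, hence not bijective.
Since φ is not bijective, we determine |image(φ)|. Computing x^20 mod 48 for each x (by repeated squaring, reducing mod 48 at every step), the values φ(0), φ(1), …, φ(47) are: 0, 1, 16, 33, 16, 1, 0, 1, 16, 33, 16, 1, 0, 1, 16, 33, 16, 1, 0, 1, 16, 33, 16, 1, 0, 1, 16, 33, 16, 1, 0, 1, 16, 33, 16, 1, 0, 1, 16, 33, 16, 1, 0, 1, 16, 33, 16, 1.
The distinct values are {0, 1, 16, 33}; there are 4 of them.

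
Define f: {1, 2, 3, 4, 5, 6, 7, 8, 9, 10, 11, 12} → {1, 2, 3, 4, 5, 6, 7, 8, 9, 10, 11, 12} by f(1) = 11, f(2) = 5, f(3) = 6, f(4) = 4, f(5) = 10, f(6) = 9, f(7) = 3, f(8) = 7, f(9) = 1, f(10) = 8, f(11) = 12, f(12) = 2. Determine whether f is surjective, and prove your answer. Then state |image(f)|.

12

Every element of the codomain has a preimage: 1 = f(9), 2 = f(12), 3 = f(7), 4 = f(4), 5 = f(2), 6 = f(3), 7 = f(8), 8 = f(10), 9 = f(6), 10 = f(5), 11 = f(1), 12 = f(11).
Hence f is surjective.
The image of f is {1, 2, 3, 4, 5, 6, 7, 8, 9, 10, 11, 12}, which has 12 elements.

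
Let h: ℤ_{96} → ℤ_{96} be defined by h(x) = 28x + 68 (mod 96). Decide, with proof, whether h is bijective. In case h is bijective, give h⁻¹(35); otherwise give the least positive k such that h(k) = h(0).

24

We have gcd(28, 96) = 4 > 1. Taking u = 0 and v = 24: h(0) = 68 and h(24) = 28·24 + 68 = 740 ≡ 68 (mod 96).
So h(0) = h(24) while 0 ≠ 24, thus h is not injective, hence not bijective.
Since h is not bijective, we find the least positive k with h(k) = h(0): this means 28k ≡ 0 (mod 96), i.e. 96 ∣ 28k. Since gcd(28, 96) = 4, dividing through by 4 this holds exactly when 24 ∣ 7k, and as gcd(7, 24) = 1, exactly when 24 ∣ k.
The smallest positive such k is 24.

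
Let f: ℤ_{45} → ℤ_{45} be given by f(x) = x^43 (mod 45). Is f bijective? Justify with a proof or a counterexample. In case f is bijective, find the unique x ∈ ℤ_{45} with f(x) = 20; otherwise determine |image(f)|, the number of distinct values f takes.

f(0) = 0^43 = 0.
f(15): Repeated squaring mod 45: 15^1 ≡ 15, 15^2 ≡ 15² = 225 ≡ 0, 15^4 ≡ 0² = 0, 15^8 ≡ 0² = 0, 15^16 ≡ 0² = 0, 15^32 ≡ 0² = 0. Since 43 = 32 + 8 + 2 + 1, 15^43 ≡ 0·0·0·15: 0·0 = 0, then 0·0 = 0, then 0·15 = 0. So 15^43 ≡ 0 (mod 45).
So f(0) = f(15) = 0 while 0 ≠ 15, thus f is not injective, hence not bijective.
Since f is not bijective, we determine |image(f)|. Computing x^43 mod 45 for each x (by repeated squaring, reducing mod 45 at every step), the values f(0), f(1), …, f(44) are: 0, 1, 38, 27, 4, 5, 36, 43, 17, 9, 10, 11, 18, 22, 14, 0, 16, 8, 27, 19, 20, 36, 13, 32, 9, 25, 26, 18, 37, 29, 0, 31, 23, 27, 34, 35, 36, 28, 2, 9, 40, 41, 18, 7, 44.
The distinct values are {0, 1, 2, 4, 5, 7, 8, 9, 10, 11, 13, 14, 16, 17, 18, 19, 20, 22, 23, 25, 26, 27, 28, 29, 31, 32, 34, 35, 36, 37, 38, 40, 41, 43, 44}; there are 35 of them.

35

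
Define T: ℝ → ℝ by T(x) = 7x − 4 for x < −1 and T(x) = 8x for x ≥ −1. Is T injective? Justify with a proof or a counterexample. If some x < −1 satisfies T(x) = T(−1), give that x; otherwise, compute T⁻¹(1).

Both pieces are strictly increasing (slopes 7 and 8), so each is injective on its own interval.
The left piece maps (−∞, −1) onto (−∞, −11); the right piece maps [−1, ∞) onto [−8, ∞).
These images are disjoint, so no value is attained by both pieces. Hence T is injective.
Because the two images are disjoint, no x < −1 has T(x) = T(−1), so we compute T⁻¹(1): 1 lies in [−8, ∞), so solve 8x = 1: x = (1 − 0)/8 = 1/8.

1/8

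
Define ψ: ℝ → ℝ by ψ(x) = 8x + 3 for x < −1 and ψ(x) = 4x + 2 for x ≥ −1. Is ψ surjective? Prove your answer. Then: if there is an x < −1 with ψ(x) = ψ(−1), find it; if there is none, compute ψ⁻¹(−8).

-11/8

Both pieces are strictly increasing (slopes 8 and 4), so each is injective on its own interval.
The left piece maps (−∞, −1) onto (−∞, −5); the right piece maps [−1, ∞) onto [−2, ∞).
The union (−∞, −5) ∪ [−2, ∞) omits the interval between −5 and −2; in particular −5 has no preimage. So ψ is not surjective.
Because the two images are disjoint, no x < −1 has ψ(x) = ψ(−1), so we compute ψ⁻¹(−8): −8 lies in (−∞, −5), so solve 8x + 3 = −8: x = (−8 − 3)/8 = −11/8.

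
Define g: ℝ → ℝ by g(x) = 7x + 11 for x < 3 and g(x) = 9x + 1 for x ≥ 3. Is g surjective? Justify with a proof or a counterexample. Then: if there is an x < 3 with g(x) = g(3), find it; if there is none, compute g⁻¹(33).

Both pieces are strictly increasing (slopes 7 and 9), so each is injective on its own interval.
The left piece maps (−∞, 3) onto (−∞, 32); the right piece maps [3, ∞) onto [28, ∞).
The union (−∞, 32) ∪ [28, ∞) covers ℝ, so g is surjective.
For the follow-up: the images overlap, so an x < 3 with g(x) = g(3) exists. g(3) = 28; solving 7x + 11 = 28 for x < 3 gives x = (28 − 11)/7 = 17/7.

17/7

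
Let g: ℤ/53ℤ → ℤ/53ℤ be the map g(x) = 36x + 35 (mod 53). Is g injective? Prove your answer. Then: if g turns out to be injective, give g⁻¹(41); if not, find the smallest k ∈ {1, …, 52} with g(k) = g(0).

9

By definition, g is injective if g(u) = g(v) implies u = v.
If g(u) = g(v), then 36u ≡ 36v (mod 53). Because gcd(36, 53) = 1, we may cancel 36 to get u ≡ v (mod 53).
Hence g is injective.
We now compute 36⁻¹ mod 53 explicitly. Euclid's algorithm: 53 = 1·36 + 17, 36 = 2·17 + 2, 17 = 8·2 + 1; back-substituting gives 1 = 28·36 − 19·53, so 36⁻¹ ≡ 28 (mod 53).
Since g is injective, we find g⁻¹(41): we need 36x ≡ 41 − 35 ≡ 6 (mod 53). Using 36⁻¹ = 28: x ≡ 28·6 = 168 = 3·53 + 9, so x = 9.
Check: g(9) = 36·9 + 35 = 359 = 6·53 + 41 ≡ 41 (mod 53).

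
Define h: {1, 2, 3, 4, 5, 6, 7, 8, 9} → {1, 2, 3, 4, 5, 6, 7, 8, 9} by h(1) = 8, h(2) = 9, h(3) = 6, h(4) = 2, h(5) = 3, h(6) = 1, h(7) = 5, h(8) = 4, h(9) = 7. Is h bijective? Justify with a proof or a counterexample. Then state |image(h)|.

9

The values 8, 9, 6, 2, 3, 1, 5, 4, 7 are a permutation of {1, 2, 3, 4, 5, 6, 7, 8, 9}: each element appears exactly once.
So h is injective and surjective, hence bijective.
The image of h is {1, 2, 3, 4, 5, 6, 7, 8, 9}, which has 9 elements.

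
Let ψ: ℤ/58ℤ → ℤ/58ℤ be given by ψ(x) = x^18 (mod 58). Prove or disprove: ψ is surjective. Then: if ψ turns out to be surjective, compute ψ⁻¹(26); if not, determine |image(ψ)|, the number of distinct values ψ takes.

30

ψ(28): Repeated squaring mod 58: 28^1 ≡ 28, 28^2 ≡ 28² = 784 ≡ 30, 28^4 ≡ 30² = 900 ≡ 30, 28^8 ≡ 30² = 900 ≡ 30, 28^16 ≡ 30² = 900 ≡ 30. Since 18 = 16 + 2, 28^18 ≡ 30·30: 30·30 = 900 ≡ 30. So 28^18 ≡ 30 (mod 58).
ψ(30): Repeated squaring mod 58: 30^1 ≡ 30, 30^2 ≡ 30² = 900 ≡ 30, 30^4 ≡ 30² = 900 ≡ 30, 30^8 ≡ 30² = 900 ≡ 30, 30^16 ≡ 30² = 900 ≡ 30. Since 18 = 16 + 2, 30^18 ≡ 30·30: 30·30 = 900 ≡ 30. So 30^18 ≡ 30 (mod 58).
So ψ(28) = ψ(30) = 30 while 28 ≠ 30, so ψ is not injective.
A non-injective map from the 58-element set ℤ/58ℤ to itself takes at most 57 distinct values, so it cannot be surjective. So ψ is not surjective.
Since ψ is not surjective, we determine |image(ψ)|. Computing x^18 mod 58 for each x (by repeated squaring, reducing mod 58 at every step), the values ψ(0), ψ(1), …, ψ(57) are: 0, 1, 42, 35, 24, 45, 20, 23, 22, 7, 34, 33, 28, 25, 38, 9, 54, 57, 4, 5, 36, 51, 52, 49, 16, 53, 6, 13, 30, 29, 30, 13, 6, 53, 16, 49, 52, 51, 36, 5, 4, 57, 54, 9, 38, 25, 28, 33, 34, 7, 22, 23, 20, 45, 24, 35, 42, 1.
The distinct values are {0, 1, 4, 5, 6, 7, 9, 13, 16, 20, 22, 23, 24, 25, 28, 29, 30, 33, 34, 35, 36, 38, 42, 45, 49, 51, 52, 53, 54, 57}; there are 30 of them.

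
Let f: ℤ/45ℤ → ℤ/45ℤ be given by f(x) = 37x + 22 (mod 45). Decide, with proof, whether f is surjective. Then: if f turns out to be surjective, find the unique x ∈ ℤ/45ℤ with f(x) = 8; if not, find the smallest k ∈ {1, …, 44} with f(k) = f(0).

13

Since gcd(37, 45) = 1, 37 is invertible modulo 45. Euclid's algorithm: 45 = 1·37 + 8, 37 = 4·8 + 5, 8 = 1·5 + 3, 5 = 1·3 + 2, 3 = 1·2 + 1; back-substituting gives 1 = 28·37 − 23·45, so 37⁻¹ ≡ 28 (mod 45).
Then y ↦ 28(y − 22) is a two-sided inverse to f, so every y ∈ ℤ/45ℤ has a preimage.
Hence f is surjective.
Since f is surjective, we compute f⁻¹(8): solve 37x + 22 ≡ 8 (mod 45), i.e. 37x ≡ 31 (mod 45).
Multiplying by 37⁻¹ = 28 gives x ≡ 28·31 = 868 = 19·45 + 13 ≡ 13 (mod 45).
Check: f(13) = 37·13 + 22 = 503 = 11·45 + 8 ≡ 8 (mod 45).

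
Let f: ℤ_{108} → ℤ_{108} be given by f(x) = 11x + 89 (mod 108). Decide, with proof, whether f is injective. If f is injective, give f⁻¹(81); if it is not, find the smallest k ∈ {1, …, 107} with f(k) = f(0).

68

Suppose f(u) = f(v) in ℤ_{108}. Then 11u + 89 ≡ 11v + 89 (mod 108), therefore 11(u − v) ≡ 0 (mod 108).
Since gcd(11, 108) = 1, 11 is invertible modulo 108, so u − v ≡ 0 (mod 108), i.e. u = v.
Thus f is injective.
We now compute 11⁻¹ mod 108 explicitly. Euclid's algorithm: 108 = 9·11 + 9, 11 = 1·9 + 2, 9 = 4·2 + 1; back-substituting gives 1 = 59·11 − 6·108, so 11⁻¹ ≡ 59 (mod 108).
Since f is injective, we compute f⁻¹(81): solve 11x + 89 ≡ 81 (mod 108), i.e. 11x ≡ 100 (mod 108).
Multiplying by 11⁻¹ = 59 gives x ≡ 59·100 = 5900 = 54·108 + 68 ≡ 68 (mod 108).
Check: f(68) = 11·68 + 89 = 837 = 7·108 + 81 ≡ 81 (mod 108).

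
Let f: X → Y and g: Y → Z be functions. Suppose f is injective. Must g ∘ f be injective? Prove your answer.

not injective

No. Take X = Y = Z = {0, 1}, f = identity (injective), and g(x) = 0 for every x.
Then (g ∘ f)(0) = 0 = (g ∘ f)(1) with 0 ≠ 1, so g ∘ f is not injective.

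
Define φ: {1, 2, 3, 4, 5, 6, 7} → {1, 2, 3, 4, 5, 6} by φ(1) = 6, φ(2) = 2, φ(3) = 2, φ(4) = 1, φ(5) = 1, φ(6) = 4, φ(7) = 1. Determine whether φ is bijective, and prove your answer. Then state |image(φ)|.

φ(2) = 2 = φ(3) with 2 ≠ 3, so φ is not injective, hence not bijective.
The image of φ is {1, 2, 4, 6}, which has 4 elements.

4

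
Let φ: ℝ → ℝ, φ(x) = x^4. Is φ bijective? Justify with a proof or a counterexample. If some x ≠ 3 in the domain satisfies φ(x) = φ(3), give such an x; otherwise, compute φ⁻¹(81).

-3

φ(3) = 81 = (−3)^4 = φ(−3) (since 4 is even), with 3 ≠ −3. So φ is not injective, hence not bijective.
For the follow-up, such an x exists: taking x = −3 ∈ ℝ gives φ(−3) = 81 = φ(3) with −3 ≠ 3.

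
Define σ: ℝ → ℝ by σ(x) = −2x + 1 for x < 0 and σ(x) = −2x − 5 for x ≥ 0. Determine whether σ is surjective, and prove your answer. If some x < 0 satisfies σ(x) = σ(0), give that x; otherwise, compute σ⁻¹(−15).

Both pieces are strictly decreasing (slopes −2 and −2), so each is injective on its own interval.
The left piece maps (−∞, 0) onto (1, ∞); the right piece maps [0, ∞) onto (−∞, −5].
The union (1, ∞) ∪ (−∞, −5] omits the interval between 1 and −5; in particular 1 has no preimage. So σ is not surjective.
Because the two images are disjoint, no x < 0 has σ(x) = σ(0), so we compute σ⁻¹(−15): −15 lies in (−∞, −5], so solve −2x − 5 = −15: x = (−15 + 5)/(−2) = 5.

5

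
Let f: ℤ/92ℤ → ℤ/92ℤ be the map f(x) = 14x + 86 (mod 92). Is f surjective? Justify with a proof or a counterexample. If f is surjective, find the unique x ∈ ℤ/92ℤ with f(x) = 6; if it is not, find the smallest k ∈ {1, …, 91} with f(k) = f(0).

Recall that surjectivity means every element of the codomain has a preimage under f.
Since gcd(14, 92) = 2, we have 14x ≡ 0 (mod 2) for all x, so f(x) ≡ 0 (mod 2).
But 1 ≢ 0 (mod 2), so 1 ∈ ℤ/92ℤ has no preimage. So f is not surjective.
Since f is not surjective, we find the least positive k with f(k) = f(0): this means 14k ≡ 0 (mod 92), i.e. 92 ∣ 14k. Since gcd(14, 92) = 2, dividing through by 2 this holds exactly when 46 ∣ 7k, and as gcd(7, 46) = 1, exactly when 46 ∣ k.
The smallest positive such k is 46.

46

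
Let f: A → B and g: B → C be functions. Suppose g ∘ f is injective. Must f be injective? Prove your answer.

injective

Suppose f(u) = f(v). Applying g: (g ∘ f)(u) = (g ∘ f)(v). Since g ∘ f is injective, u = v. Therefore f is injective.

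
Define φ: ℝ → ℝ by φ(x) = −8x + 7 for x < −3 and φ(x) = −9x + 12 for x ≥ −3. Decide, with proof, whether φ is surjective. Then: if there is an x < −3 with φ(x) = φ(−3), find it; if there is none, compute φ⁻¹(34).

Both pieces are strictly decreasing (slopes −8 and −9), so each is injective on its own interval.
The left piece maps (−∞, −3) onto (31, ∞); the right piece maps [−3, ∞) onto (−∞, 39].
The union (31, ∞) ∪ (−∞, 39] covers ℝ, so φ is surjective.
For the follow-up: the images overlap, so an x < −3 with φ(x) = φ(−3) exists. φ(−3) = 39; solving −8x + 7 = 39 for x < −3 gives x = (39 − 7)/(−8) = −4.

-4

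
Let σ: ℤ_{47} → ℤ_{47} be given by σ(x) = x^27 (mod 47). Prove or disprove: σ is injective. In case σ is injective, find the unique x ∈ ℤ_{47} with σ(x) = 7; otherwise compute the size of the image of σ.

8

Since 47 is prime, the nonzero elements of ℤ_{47} form a cyclic group of order 46.
As gcd(27, 46) = 1, raising to the 27th power is a bijection on this group: if x_1^27 ≡ x_2^27 then (x_1x_2^{−1})^27 = 1, and the only element of order dividing gcd(27, 46) = 1 is 1, so x_1 = x_2.
With σ(0) = 0 this makes σ injective on all of ℤ_{47}, hence bijective (finite equal-size domain and codomain). In particular σ is injective.
Since σ is injective, we find the preimage of 7. The inverse of x ↦ x^27 on (ℤ_{47})^× is x ↦ x^29, because 27·29 = 783 = 17·46 + 1 ≡ 1 (mod 46) and x^{46} = 1 for x ≠ 0 (Fermat). So σ⁻¹(7) = 7^29 mod 47.
Repeated squaring mod 47: 7^1 ≡ 7, 7^2 ≡ 7² = 49 ≡ 2, 7^4 ≡ 2² = 4, 7^8 ≡ 4² = 16, 7^16 ≡ 16² = 256 ≡ 21. Since 29 = 16 + 8 + 4 + 1, 7^29 ≡ 21·16·4·7: 21·16 = 336 ≡ 7, then 7·4 = 28, then 28·7 = 196 ≡ 8. So 7^29 ≡ 8 (mod 47).
Hence σ⁻¹(7) = 8.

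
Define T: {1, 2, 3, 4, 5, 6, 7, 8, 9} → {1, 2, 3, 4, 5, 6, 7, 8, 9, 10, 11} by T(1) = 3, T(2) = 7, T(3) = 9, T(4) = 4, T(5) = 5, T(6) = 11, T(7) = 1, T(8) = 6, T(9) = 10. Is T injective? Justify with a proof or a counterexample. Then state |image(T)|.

9

The values T(1), …, T(9) are 3, 7, 9, 4, 5, 11, 1, 6, 10 — all distinct.
So T(s) = T(t) only when s = t, and T is injective.
The image of T is {1, 3, 4, 5, 6, 7, 9, 10, 11}, which has 9 elements.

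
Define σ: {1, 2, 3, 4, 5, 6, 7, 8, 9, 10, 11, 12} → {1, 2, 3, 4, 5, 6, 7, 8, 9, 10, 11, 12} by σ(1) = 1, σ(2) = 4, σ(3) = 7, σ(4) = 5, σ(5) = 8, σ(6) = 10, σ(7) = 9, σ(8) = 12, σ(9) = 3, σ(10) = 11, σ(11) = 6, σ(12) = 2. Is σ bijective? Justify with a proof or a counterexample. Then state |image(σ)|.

12

The values 1, 4, 7, 5, 8, 10, 9, 12, 3, 11, 6, 2 are a permutation of {1, 2, 3, 4, 5, 6, 7, 8, 9, 10, 11, 12}: each element appears exactly once.
So σ is injective and surjective, hence bijective.
The image of σ is {1, 2, 3, 4, 5, 6, 7, 8, 9, 10, 11, 12}, which has 12 elements.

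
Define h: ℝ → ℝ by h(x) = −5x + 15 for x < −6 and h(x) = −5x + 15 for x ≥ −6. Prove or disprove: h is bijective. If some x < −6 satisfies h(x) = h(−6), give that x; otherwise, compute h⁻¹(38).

-23/5

Both pieces are strictly decreasing (slopes −5 and −5), so each is injective on its own interval.
The left piece maps (−∞, −6) onto (45, ∞); the right piece maps [−6, ∞) onto (−∞, 45].
Since 45 = 45, the images partition ℝ: h is injective and surjective, hence bijective.
Because the two images are disjoint, no x < −6 has h(x) = h(−6), so we compute h⁻¹(38): 38 lies in (−∞, 45], so solve −5x + 15 = 38: x = (38 − 15)/(−5) = −23/5.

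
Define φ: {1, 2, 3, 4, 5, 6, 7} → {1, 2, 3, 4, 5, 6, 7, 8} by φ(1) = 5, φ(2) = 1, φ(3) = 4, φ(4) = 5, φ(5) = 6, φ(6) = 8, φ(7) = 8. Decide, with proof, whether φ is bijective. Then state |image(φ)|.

5

φ(1) = 5 = φ(4) with 1 ≠ 4, so φ is not injective, hence not bijective.
The image of φ is {1, 4, 5, 6, 8}, which has 5 elements.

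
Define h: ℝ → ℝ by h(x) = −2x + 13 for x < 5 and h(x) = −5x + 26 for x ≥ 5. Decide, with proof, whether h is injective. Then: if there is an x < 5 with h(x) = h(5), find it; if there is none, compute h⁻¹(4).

Both pieces are strictly decreasing (slopes −2 and −5), so each is injective on its own interval.
The left piece maps (−∞, 5) onto (3, ∞); the right piece maps [5, ∞) onto (−∞, 1].
These images are disjoint, so no value is attained by both pieces. Hence h is injective.
Because the two images are disjoint, no x < 5 has h(x) = h(5), so we compute h⁻¹(4): 4 lies in (3, ∞), so solve −2x + 13 = 4: x = (4 − 13)/(−2) = 9/2.

9/2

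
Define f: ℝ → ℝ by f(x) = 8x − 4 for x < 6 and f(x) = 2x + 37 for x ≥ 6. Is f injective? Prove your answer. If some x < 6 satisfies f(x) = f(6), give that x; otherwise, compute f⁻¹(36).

Both pieces are strictly increasing (slopes 8 and 2), so each is injective on its own interval.
The left piece maps (−∞, 6) onto (−∞, 44); the right piece maps [6, ∞) onto [49, ∞).
These images are disjoint, so no value is attained by both pieces. Therefore f is injective.
Because the two images are disjoint, no x < 6 has f(x) = f(6), so we compute f⁻¹(36): 36 lies in (−∞, 44), so solve 8x − 4 = 36: x = (36 + 4)/8 = 5.

5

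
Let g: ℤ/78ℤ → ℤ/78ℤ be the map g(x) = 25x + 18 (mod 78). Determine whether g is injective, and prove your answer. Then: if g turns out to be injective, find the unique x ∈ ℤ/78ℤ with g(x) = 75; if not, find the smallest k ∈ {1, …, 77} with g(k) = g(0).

By definition, g is injective when g(a) = g(b) forces a = b.
Suppose g(a) = g(b) in ℤ/78ℤ. Then 25a + 18 ≡ 25b + 18 (mod 78), so 25(a − b) ≡ 0 (mod 78).
Since gcd(25, 78) = 1, 25 is invertible modulo 78, therefore a − b ≡ 0 (mod 78), i.e. a = b.
Hence g is injective.
We now compute 25⁻¹ mod 78 explicitly. Euclid's algorithm: 78 = 3·25 + 3, 25 = 8·3 + 1; back-substituting gives 1 = 25·25 − 8·78, so 25⁻¹ ≡ 25 (mod 78).
Since g is injective, we find g⁻¹(75): we need 25x ≡ 75 − 18 ≡ 57 (mod 78). Using 25⁻¹ = 25: x ≡ 25·57 = 1425 = 18·78 + 21, so x = 21.
Check: g(21) = 25·21 + 18 = 543 = 6·78 + 75 ≡ 75 (mod 78).

21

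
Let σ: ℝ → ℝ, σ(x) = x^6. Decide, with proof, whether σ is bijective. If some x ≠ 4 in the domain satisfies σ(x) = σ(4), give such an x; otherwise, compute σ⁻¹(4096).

σ(4) = 4096 = (−4)^6 = σ(−4) (since 6 is even), with 4 ≠ −4. So σ is not injective, hence not bijective.
For the follow-up, such an x exists: taking x = −4 ∈ ℝ gives σ(−4) = 4096 = σ(4) with −4 ≠ 4.

-4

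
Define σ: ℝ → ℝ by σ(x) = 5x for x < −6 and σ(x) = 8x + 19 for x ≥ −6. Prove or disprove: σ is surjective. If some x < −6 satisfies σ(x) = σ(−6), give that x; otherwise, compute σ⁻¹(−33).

-33/5

Both pieces are strictly increasing (slopes 5 and 8), so each is injective on its own interval.
The left piece maps (−∞, −6) onto (−∞, −30); the right piece maps [−6, ∞) onto [−29, ∞).
The union (−∞, −30) ∪ [−29, ∞) omits the interval between −30 and −29; in particular −30 has no preimage. So σ is not surjective.
Because the two images are disjoint, no x < −6 has σ(x) = σ(−6), so we compute σ⁻¹(−33): −33 lies in (−∞, −30), so solve 5x = −33: x = (−33 − 0)/5 = −33/5.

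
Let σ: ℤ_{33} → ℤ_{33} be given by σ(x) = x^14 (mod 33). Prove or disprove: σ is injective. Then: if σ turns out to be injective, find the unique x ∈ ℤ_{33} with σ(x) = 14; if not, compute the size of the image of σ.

12

σ(4): Repeated squaring mod 33: 4^1 ≡ 4, 4^2 ≡ 4² = 16, 4^4 ≡ 16² = 256 ≡ 25, 4^8 ≡ 25² = 625 ≡ 31. Since 14 = 8 + 4 + 2, 4^14 ≡ 31·25·16: 31·25 = 775 ≡ 16, then 16·16 = 256 ≡ 25. So 4^14 ≡ 25 (mod 33).
σ(7): Repeated squaring mod 33: 7^1 ≡ 7, 7^2 ≡ 7² = 49 ≡ 16, 7^4 ≡ 16² = 256 ≡ 25, 7^8 ≡ 25² = 625 ≡ 31. Since 14 = 8 + 4 + 2, 7^14 ≡ 31·25·16: 31·25 = 775 ≡ 16, then 16·16 = 256 ≡ 25. So 7^14 ≡ 25 (mod 33).
So σ(4) = σ(7) = 25 while 4 ≠ 7, hence σ is not injective.
Since σ is not injective, we determine |image(σ)|. Computing x^14 mod 33 for each x (by repeated squaring, reducing mod 33 at every step), the values σ(0), σ(1), …, σ(32) are: 0, 1, 16, 15, 25, 31, 9, 25, 4, 27, 1, 22, 12, 16, 4, 3, 31, 31, 3, 4, 16, 12, 22, 1, 27, 4, 25, 9, 31, 25, 15, 16, 1.
The distinct values are {0, 1, 3, 4, 9, 12, 15, 16, 22, 25, 27, 31}; there are 12 of them.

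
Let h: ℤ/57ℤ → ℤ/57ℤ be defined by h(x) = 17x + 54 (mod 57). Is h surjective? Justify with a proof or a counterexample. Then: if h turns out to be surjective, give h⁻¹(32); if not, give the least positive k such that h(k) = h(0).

49

By definition, surjectivity means every element of the codomain has a preimage under h.
Since gcd(17, 57) = 1, 17 is invertible modulo 57. Euclid's algorithm: 57 = 3·17 + 6, 17 = 2·6 + 5, 6 = 1·5 + 1; back-substituting gives 1 = 47·17 − 14·57, so 17⁻¹ ≡ 47 (mod 57).
For any y ∈ ℤ/57ℤ, x = 47(y − 54) mod 57 satisfies h(x) = 17·47(y − 54) + 54 ≡ y (since 17·47 ≡ 1 mod 57). So every y has a preimage.
So h is surjective.
Since h is surjective, we find h⁻¹(32): we need 17x ≡ 32 − 54 ≡ 35 (mod 57). Using 17⁻¹ = 47: x ≡ 47·35 = 1645 = 28·57 + 49, so x = 49.
Check: h(49) = 17·49 + 54 = 887 = 15·57 + 32 ≡ 32 (mod 57).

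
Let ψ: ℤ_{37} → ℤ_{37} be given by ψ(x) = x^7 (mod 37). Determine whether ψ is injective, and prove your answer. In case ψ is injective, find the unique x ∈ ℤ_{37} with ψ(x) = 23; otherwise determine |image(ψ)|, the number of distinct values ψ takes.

14

Since 37 is prime, the nonzero elements of ℤ_{37} form a cyclic group of order 36.
As gcd(7, 36) = 1, raising to the 7th power is a bijection on this group: if x_1^7 ≡ x_2^7 then (x_1x_2^{−1})^7 = 1, and the only element of order dividing gcd(7, 36) = 1 is 1, so x_1 = x_2.
With ψ(0) = 0 this makes ψ injective on all of ℤ_{37}, hence bijective (finite equal-size domain and codomain). In particular ψ is injective.
Since ψ is injective, we find the preimage of 23. The inverse of x ↦ x^7 on (ℤ_{37})^× is x ↦ x^31, because 7·31 = 217 = 6·36 + 1 ≡ 1 (mod 36) and x^{36} = 1 for x ≠ 0 (Fermat). So ψ⁻¹(23) = 23^31 mod 37.
Repeated squaring mod 37: 23^1 ≡ 23, 23^2 ≡ 23² = 529 ≡ 11, 23^4 ≡ 11² = 121 ≡ 10, 23^8 ≡ 10² = 100 ≡ 26, 23^16 ≡ 26² = 676 ≡ 10. Since 31 = 16 + 8 + 4 + 2 + 1, 23^31 ≡ 10·26·10·11·23: 10·26 = 260 ≡ 1, then 1·10 = 10, then 10·11 = 110 ≡ 36, then 36·23 = 828 ≡ 14. So 23^31 ≡ 14 (mod 37).
Hence ψ⁻¹(23) = 14.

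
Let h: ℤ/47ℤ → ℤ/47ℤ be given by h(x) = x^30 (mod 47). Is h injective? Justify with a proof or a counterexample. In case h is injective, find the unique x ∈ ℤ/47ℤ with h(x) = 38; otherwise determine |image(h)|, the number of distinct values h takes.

24

h(23): Repeated squaring mod 47: 23^1 ≡ 23, 23^2 ≡ 23² = 529 ≡ 12, 23^4 ≡ 12² = 144 ≡ 3, 23^8 ≡ 3² = 9, 23^16 ≡ 9² = 81 ≡ 34. Since 30 = 16 + 8 + 4 + 2, 23^30 ≡ 34·9·3·12: 34·9 = 306 ≡ 24, then 24·3 = 72 ≡ 25, then 25·12 = 300 ≡ 18. So 23^30 ≡ 18 (mod 47).
h(24): Repeated squaring mod 47: 24^1 ≡ 24, 24^2 ≡ 24² = 576 ≡ 12, 24^4 ≡ 12² = 144 ≡ 3, 24^8 ≡ 3² = 9, 24^16 ≡ 9² = 81 ≡ 34. Since 30 = 16 + 8 + 4 + 2, 24^30 ≡ 34·9·3·12: 34·9 = 306 ≡ 24, then 24·3 = 72 ≡ 25, then 25·12 = 300 ≡ 18. So 24^30 ≡ 18 (mod 47).
So h(23) = h(24) = 18 while 23 ≠ 24, thus h is not injective.
Since h is not injective, we determine |image(h)|. Computing x^30 mod 47 for each x (by repeated squaring, reducing mod 47 at every step), the values h(0), h(1), …, h(46) are: 0, 1, 34, 25, 28, 36, 4, 9, 12, 14, 2, 16, 42, 8, 24, 7, 32, 3, 6, 17, 21, 37, 27, 18, 18, 27, 37, 21, 17, 6, 3, 32, 7, 24, 8, 42, 16, 2, 14, 12, 9, 4, 36, 28, 25, 34, 1.
The distinct values are {0, 1, 2, 3, 4, 6, 7, 8, 9, 12, 14, 16, 17, 18, 21, 24, 25, 27, 28, 32, 34, 36, 37, 42}; there are 24 of them.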